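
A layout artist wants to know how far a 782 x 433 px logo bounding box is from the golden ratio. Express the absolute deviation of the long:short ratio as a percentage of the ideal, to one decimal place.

11.6%

Ratio = 782 / 433 ≈ 1.8060.
Ideal golden ratio ≈ 1.6180. |1.8060 − 1.6180| / 1.6180 ≈ 11.62% → 11.6%.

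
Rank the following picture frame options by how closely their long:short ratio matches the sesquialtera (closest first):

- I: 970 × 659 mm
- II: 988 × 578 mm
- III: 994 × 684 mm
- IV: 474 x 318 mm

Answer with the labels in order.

I: 970/659 ≈ 1.472 → |1.472 − 1.500| = 0.028
II: 988/578 ≈ 1.709 → |1.709 − 1.500| = 0.209
III: 994/684 ≈ 1.453 → |1.453 − 1.500| = 0.047
IV: 474/318 ≈ 1.491 → |1.491 − 1.500| = 0.009

IV, I, III, II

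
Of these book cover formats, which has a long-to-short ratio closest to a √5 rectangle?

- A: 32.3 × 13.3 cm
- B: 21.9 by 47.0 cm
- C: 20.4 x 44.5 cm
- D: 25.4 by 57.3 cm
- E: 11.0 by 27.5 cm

D

Target root-5 ≈ 2.236.
A: 2.429 (Δ0.193)  B: 2.146 (Δ0.090)  C: 2.181 (Δ0.055)  D: 2.256 (Δ0.020)  E: 2.500 (Δ0.264)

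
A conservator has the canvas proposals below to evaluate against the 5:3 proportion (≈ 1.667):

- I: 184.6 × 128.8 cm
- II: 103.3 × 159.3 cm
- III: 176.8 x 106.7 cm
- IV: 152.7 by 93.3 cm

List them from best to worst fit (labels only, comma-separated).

Ratios: I = 184.6 / 128.8 ≈ 1.433; II = 159.3 / 103.3 ≈ 1.542; III = 176.8 / 106.7 ≈ 1.657; IV = 152.7 / 93.3 ≈ 1.637.
|Δ from 1.667|: I 0.234; II 0.125; III 0.010; IV 0.030.

III, IV, II, I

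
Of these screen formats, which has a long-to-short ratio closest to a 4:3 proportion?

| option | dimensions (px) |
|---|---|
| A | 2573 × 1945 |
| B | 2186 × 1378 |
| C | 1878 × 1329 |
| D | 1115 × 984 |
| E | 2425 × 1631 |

A

Target 4:3 ≈ 1.333.
A: 1.323 (Δ0.010)  B: 1.586 (Δ0.253)  C: 1.413 (Δ0.080)  D: 1.133 (Δ0.200)  E: 1.487 (Δ0.154)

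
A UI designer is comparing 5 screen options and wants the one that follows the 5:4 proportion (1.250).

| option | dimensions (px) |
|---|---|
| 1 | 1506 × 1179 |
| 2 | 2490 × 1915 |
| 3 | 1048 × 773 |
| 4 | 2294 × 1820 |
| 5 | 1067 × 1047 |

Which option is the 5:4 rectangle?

Target 5:4 ≈ 1.250.
1: 1.277 (Δ0.027)  2: 1.300 (Δ0.050)  3: 1.356 (Δ0.106)  4: 1.260 (Δ0.010)  5: 1.019 (Δ0.231)

4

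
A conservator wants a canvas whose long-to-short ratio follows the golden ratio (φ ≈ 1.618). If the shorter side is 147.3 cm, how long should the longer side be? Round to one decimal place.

golden ratio ≈ 1.61803.
Longer side = 147.3 × 1.61803 ≈ 238.336 → 238.3 cm.

238.3 cm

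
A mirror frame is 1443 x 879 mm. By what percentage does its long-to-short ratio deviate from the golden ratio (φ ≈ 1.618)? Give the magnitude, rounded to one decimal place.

Ratio = 1443 / 879 ≈ 1.6416.
Ideal golden ratio ≈ 1.6180. |1.6416 − 1.6180| / 1.6180 ≈ 1.46% → 1.5%.

1.5%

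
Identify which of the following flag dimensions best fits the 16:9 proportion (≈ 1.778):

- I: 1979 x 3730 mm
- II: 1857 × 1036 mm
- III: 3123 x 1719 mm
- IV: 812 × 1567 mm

II

Target 16:9 ≈ 1.778.
I: 1.885 (Δ0.107)  II: 1.792 (Δ0.014)  III: 1.817 (Δ0.039)  IV: 1.930 (Δ0.152)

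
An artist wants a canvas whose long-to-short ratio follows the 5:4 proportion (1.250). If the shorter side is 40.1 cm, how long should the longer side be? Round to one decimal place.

5:4 = 1.25000.
Longer side = 40.1 × 1.25000 ≈ 50.125 → 50.1 cm.

50.1 cm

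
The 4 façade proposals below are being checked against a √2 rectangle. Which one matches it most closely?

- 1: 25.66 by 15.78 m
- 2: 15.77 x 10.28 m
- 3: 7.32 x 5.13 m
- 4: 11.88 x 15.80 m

3

Ratios (long/short): 1 ≈ 1.626; 2 ≈ 1.534; 3 ≈ 1.427; 4 ≈ 1.330.
root-2 ≈ 1.414; option 3 is nearest (Δ 0.013).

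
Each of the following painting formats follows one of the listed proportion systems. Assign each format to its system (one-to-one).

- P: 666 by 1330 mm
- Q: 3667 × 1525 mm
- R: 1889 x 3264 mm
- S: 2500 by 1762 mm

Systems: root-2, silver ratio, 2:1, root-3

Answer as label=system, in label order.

P=2:1, Q=silver ratio, R=root-3, S=root-2

P = 1330/666 ≈ 1.997 → 2:1 (2.000)
Q = 3667/1525 ≈ 2.405 → silver ratio (2.414)
R = 3264/1889 ≈ 1.728 → root-3 (1.732)
S = 2500/1762 ≈ 1.419 → root-2 (1.414)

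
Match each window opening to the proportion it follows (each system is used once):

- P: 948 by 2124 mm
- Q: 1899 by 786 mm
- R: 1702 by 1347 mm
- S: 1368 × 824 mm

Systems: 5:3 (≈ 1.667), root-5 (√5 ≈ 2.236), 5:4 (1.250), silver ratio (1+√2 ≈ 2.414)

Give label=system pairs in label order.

P=root-5, Q=silver ratio, R=5:4, S=5:3

Ratios: P ≈ 2.241; Q ≈ 2.416; R ≈ 1.264; S ≈ 1.660.
Targets: 5:3 ≈ 1.667; root-5 ≈ 2.236; 5:4 ≈ 1.250; silver ratio ≈ 2.414.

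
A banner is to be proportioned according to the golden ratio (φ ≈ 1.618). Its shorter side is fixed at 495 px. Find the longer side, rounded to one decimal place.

golden ratio ≈ 1.61803.
Longer side = 495 × 1.61803 ≈ 800.925 → 800.9 px.

800.9 px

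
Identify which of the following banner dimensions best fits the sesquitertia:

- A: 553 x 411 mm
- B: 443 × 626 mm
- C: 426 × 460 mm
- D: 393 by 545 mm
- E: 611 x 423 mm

Ratios (long/short): A ≈ 1.345; B ≈ 1.413; C ≈ 1.080; D ≈ 1.387; E ≈ 1.444.
4:3 ≈ 1.333; option A is nearest (Δ 0.012).

A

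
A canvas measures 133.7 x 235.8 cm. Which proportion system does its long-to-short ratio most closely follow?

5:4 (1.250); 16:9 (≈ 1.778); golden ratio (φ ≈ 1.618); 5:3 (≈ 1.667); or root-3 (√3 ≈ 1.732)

16:9

Ratio = 235.8 / 133.7 ≈ 1.764.
Distances: 5:4 1.250 (Δ 0.514); 16:9 1.778 (Δ 0.014); golden ratio 1.618 (Δ 0.146); 5:3 1.667 (Δ 0.097); root-3 1.732 (Δ 0.032).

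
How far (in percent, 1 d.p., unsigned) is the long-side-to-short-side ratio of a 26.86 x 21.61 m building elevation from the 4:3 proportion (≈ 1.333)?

Ratio = 26.86 / 21.61 ≈ 1.2429.
Ideal 4:3 ≈ 1.3333. |1.2429 − 1.3333| / 1.3333 ≈ 6.78% → 6.8%.

6.8%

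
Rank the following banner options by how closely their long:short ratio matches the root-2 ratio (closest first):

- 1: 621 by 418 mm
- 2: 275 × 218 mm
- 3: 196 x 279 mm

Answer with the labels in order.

3, 1, 2

Ratios: 1 = 621 / 418 ≈ 1.486; 2 = 275 / 218 ≈ 1.261; 3 = 279 / 196 ≈ 1.423.
|Δ from 1.414|: 1 0.072; 2 0.153; 3 0.009.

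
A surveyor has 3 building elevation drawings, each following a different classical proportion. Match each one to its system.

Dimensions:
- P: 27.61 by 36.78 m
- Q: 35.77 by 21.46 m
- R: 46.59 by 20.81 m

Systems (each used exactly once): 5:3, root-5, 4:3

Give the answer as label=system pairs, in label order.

P = 36.78/27.61 ≈ 1.332 → 4:3 (1.333)
Q = 35.77/21.46 ≈ 1.667 → 5:3 (1.667)
R = 46.59/20.81 ≈ 2.239 → root-5 (2.236)

P=4:3, Q=5:3, R=root-5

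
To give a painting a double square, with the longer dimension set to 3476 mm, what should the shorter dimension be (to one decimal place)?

1738.0 mm

2:1 = 2.00000.
Shorter side = 3476 ÷ 2.00000 ≈ 1738.000 → 1738.0 mm.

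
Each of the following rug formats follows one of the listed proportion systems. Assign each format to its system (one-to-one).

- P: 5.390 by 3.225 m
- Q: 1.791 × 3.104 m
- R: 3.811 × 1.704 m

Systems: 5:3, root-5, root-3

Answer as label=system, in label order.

Ratios: P ≈ 1.671; Q ≈ 1.733; R ≈ 2.237.
Targets: 5:3 ≈ 1.667; root-5 ≈ 2.236; root-3 ≈ 1.732.

P=5:3, Q=root-3, R=root-5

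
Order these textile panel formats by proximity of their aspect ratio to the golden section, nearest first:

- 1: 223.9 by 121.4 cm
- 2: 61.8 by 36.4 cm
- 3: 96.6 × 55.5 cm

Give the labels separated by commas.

Ratios: 1 = 223.9 / 121.4 ≈ 1.844; 2 = 61.8 / 36.4 ≈ 1.698; 3 = 96.6 / 55.5 ≈ 1.741.
|Δ from 1.618|: 1 0.226; 2 0.080; 3 0.123.

2, 3, 1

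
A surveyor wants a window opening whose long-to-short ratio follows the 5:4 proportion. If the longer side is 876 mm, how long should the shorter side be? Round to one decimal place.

5:4 = 1.25000.
Shorter side = 876 ÷ 1.25000 ≈ 700.800 → 700.8 mm.

700.8 mm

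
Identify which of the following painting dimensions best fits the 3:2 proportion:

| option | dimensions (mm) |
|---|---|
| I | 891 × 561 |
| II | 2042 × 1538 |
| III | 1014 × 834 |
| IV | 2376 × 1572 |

IV

Ratios (long/short): I ≈ 1.588; II ≈ 1.328; III ≈ 1.216; IV ≈ 1.511.
3:2 ≈ 1.500; option IV is nearest (Δ 0.011).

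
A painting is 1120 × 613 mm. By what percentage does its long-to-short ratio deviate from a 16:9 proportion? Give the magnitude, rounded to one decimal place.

Ratio = 1120 / 613 ≈ 1.8271.
Ideal 16:9 ≈ 1.7778. |1.8271 − 1.7778| / 1.7778 ≈ 2.77% → 2.8%.

2.8%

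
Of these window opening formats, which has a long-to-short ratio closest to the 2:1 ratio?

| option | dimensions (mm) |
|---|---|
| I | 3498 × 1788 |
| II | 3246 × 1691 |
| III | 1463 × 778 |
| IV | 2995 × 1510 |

IV

Ratios (long/short): I ≈ 1.956; II ≈ 1.920; III ≈ 1.880; IV ≈ 1.983.
2:1 ≈ 2.000; option IV is nearest (Δ 0.017).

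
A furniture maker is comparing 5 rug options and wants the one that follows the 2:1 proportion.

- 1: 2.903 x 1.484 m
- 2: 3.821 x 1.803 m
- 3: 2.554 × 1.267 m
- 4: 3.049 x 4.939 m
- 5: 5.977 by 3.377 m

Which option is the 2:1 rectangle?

3

Ratios (long/short): 1 ≈ 1.956; 2 ≈ 2.119; 3 ≈ 2.016; 4 ≈ 1.620; 5 ≈ 1.770.
2:1 ≈ 2.000; option 3 is nearest (Δ 0.016).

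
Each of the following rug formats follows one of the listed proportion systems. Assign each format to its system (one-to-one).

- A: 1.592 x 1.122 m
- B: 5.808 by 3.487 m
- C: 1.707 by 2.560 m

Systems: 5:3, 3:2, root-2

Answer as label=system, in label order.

A = 1.592/1.122 ≈ 1.419 → root-2 (1.414)
B = 5.808/3.487 ≈ 1.666 → 5:3 (1.667)
C = 2.560/1.707 ≈ 1.500 → 3:2 (1.500)

A=root-2, B=5:3, C=3:2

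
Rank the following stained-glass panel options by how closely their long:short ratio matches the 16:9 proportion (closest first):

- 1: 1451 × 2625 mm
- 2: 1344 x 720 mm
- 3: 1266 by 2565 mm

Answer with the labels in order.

1, 2, 3

Ratios: 1 = 2625 / 1451 ≈ 1.809; 2 = 1344 / 720 ≈ 1.867; 3 = 2565 / 1266 ≈ 2.026.
|Δ from 1.778|: 1 0.031; 2 0.089; 3 0.248.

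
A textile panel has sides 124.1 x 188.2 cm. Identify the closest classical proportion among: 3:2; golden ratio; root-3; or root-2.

3:2

Ratio = 188.2 / 124.1 ≈ 1.517.
Distances: 3:2 1.500 (Δ 0.017); golden ratio 1.618 (Δ 0.101); root-3 1.732 (Δ 0.215); root-2 1.414 (Δ 0.103).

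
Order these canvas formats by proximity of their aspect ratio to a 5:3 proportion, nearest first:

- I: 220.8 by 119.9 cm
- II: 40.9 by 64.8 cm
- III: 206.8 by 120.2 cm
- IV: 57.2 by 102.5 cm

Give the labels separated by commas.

III, II, IV, I

Ratios: I = 220.8 / 119.9 ≈ 1.842; II = 64.8 / 40.9 ≈ 1.584; III = 206.8 / 120.2 ≈ 1.720; IV = 102.5 / 57.2 ≈ 1.792.
|Δ from 1.667|: I 0.175; II 0.083; III 0.053; IV 0.125.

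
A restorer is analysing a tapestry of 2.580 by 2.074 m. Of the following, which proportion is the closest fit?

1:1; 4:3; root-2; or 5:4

5:4

2.580/2.074 ≈ 1.244. Nearest candidates are 5:4 (1.250, off by 0.006) and 4:3 (1.333, off by 0.089).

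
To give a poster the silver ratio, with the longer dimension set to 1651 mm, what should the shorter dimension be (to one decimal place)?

silver ratio ≈ 2.41421.
Shorter side = 1651 ÷ 2.41421 ≈ 683.868 → 683.9 mm.

683.9 mm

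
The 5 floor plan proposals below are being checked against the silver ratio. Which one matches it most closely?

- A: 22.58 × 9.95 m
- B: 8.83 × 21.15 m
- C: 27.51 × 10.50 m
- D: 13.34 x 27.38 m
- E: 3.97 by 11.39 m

Ratios (long/short): A ≈ 2.269; B ≈ 2.395; C ≈ 2.620; D ≈ 2.052; E ≈ 2.869.
silver ratio ≈ 2.414; option B is nearest (Δ 0.019).

B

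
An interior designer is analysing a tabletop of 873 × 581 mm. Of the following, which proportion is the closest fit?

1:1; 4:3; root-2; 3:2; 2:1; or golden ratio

Ratio = 873 / 581 ≈ 1.503.
Distances: 1:1 1.000 (Δ 0.503); 4:3 1.333 (Δ 0.170); root-2 1.414 (Δ 0.089); 3:2 1.500 (Δ 0.003); 2:1 2.000 (Δ 0.497); golden ratio 1.618 (Δ 0.115).

3:2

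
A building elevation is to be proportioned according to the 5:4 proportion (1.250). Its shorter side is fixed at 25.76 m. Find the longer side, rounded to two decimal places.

32.20 m

5:4 = 1.25000.
Longer side = 25.76 × 1.25000 ≈ 32.2000 → 32.20 m.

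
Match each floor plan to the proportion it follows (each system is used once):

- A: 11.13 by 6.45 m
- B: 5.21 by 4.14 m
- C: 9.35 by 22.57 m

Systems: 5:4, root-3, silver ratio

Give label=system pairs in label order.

A=root-3, B=5:4, C=silver ratio

Ratios: A ≈ 1.726; B ≈ 1.258; C ≈ 2.414.
Targets: 5:4 ≈ 1.250; root-3 ≈ 1.732; silver ratio ≈ 2.414.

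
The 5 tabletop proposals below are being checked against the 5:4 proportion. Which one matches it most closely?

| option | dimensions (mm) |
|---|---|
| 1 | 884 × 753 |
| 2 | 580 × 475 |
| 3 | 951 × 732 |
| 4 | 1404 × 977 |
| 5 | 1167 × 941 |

Ratios (long/short): 1 ≈ 1.174; 2 ≈ 1.221; 3 ≈ 1.299; 4 ≈ 1.437; 5 ≈ 1.240.
5:4 ≈ 1.250; option 5 is nearest (Δ 0.010).

5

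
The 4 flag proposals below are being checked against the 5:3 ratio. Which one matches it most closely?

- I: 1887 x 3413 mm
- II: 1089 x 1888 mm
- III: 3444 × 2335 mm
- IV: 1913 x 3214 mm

Target 5:3 ≈ 1.667.
I: 1.809 (Δ0.142)  II: 1.734 (Δ0.067)  III: 1.475 (Δ0.192)  IV: 1.680 (Δ0.013)

IV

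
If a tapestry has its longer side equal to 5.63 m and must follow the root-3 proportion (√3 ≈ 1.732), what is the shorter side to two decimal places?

root-3 ≈ 1.73205.
Shorter side = 5.63 ÷ 1.73205 ≈ 3.2505 → 3.25 m.

3.25 m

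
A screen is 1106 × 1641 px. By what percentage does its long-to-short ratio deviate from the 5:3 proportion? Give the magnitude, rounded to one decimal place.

11.0%

Ratio = 1641 / 1106 ≈ 1.4837.
Ideal 5:3 ≈ 1.6667. |1.4837 − 1.6667| / 1.6667 ≈ 10.98% → 11.0%.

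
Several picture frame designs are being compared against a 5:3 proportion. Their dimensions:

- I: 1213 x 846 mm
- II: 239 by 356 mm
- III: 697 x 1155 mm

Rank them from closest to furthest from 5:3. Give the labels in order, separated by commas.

I: 1213/846 ≈ 1.434 → |1.434 − 1.667| = 0.233
II: 356/239 ≈ 1.490 → |1.490 − 1.667| = 0.177
III: 1155/697 ≈ 1.657 → |1.657 − 1.667| = 0.010

III, II, I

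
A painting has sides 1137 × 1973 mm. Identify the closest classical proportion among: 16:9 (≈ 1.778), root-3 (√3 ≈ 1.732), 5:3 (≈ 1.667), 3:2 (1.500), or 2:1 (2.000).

root-3

Ratio = 1973 / 1137 ≈ 1.735.
Distances: 16:9 1.778 (Δ 0.043); root-3 1.732 (Δ 0.003); 5:3 1.667 (Δ 0.068); 3:2 1.500 (Δ 0.235); 2:1 2.000 (Δ 0.265).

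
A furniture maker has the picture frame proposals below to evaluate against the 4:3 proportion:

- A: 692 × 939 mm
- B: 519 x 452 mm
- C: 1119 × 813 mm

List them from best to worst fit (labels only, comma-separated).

A, C, B

Ratios: A = 939 / 692 ≈ 1.357; B = 519 / 452 ≈ 1.148; C = 1119 / 813 ≈ 1.376.
|Δ from 1.333|: A 0.024; B 0.185; C 0.043.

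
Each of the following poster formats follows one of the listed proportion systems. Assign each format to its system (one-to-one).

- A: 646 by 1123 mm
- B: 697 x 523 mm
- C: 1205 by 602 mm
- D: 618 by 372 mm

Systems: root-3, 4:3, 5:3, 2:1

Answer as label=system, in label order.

A=root-3, B=4:3, C=2:1, D=5:3

A = 1123/646 ≈ 1.738 → root-3 (1.732)
B = 697/523 ≈ 1.333 → 4:3 (1.333)
C = 1205/602 ≈ 2.002 → 2:1 (2.000)
D = 618/372 ≈ 1.661 → 5:3 (1.667)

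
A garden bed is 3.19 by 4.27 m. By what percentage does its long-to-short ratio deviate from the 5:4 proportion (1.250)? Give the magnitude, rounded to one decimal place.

7.1%

Ratio = 4.27 / 3.19 ≈ 1.3386.
Ideal 5:4 = 1.2500. |1.3386 − 1.2500| / 1.2500 ≈ 7.09% → 7.1%.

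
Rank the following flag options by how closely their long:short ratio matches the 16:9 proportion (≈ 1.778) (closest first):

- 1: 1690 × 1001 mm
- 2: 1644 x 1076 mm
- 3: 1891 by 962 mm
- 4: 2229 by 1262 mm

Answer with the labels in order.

4, 1, 3, 2

1: 1690/1001 ≈ 1.688 → |1.688 − 1.778| = 0.090
2: 1644/1076 ≈ 1.528 → |1.528 − 1.778| = 0.250
3: 1891/962 ≈ 1.966 → |1.966 − 1.778| = 0.188
4: 2229/1262 ≈ 1.766 → |1.766 − 1.778| = 0.012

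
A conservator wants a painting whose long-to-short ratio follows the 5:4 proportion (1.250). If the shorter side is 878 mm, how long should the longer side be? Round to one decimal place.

5:4 = 1.25000.
Longer side = 878 × 1.25000 ≈ 1097.500 → 1097.5 mm.

1097.5 mm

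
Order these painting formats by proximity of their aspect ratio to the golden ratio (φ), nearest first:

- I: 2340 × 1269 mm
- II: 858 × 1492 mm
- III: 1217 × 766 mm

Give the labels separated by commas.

III, II, I

Ratios: I = 2340 / 1269 ≈ 1.844; II = 1492 / 858 ≈ 1.739; III = 1217 / 766 ≈ 1.589.
|Δ from 1.618|: I 0.226; II 0.121; III 0.029.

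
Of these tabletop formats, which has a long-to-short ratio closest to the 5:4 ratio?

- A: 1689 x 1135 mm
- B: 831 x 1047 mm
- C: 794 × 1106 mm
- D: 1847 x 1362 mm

Target 5:4 ≈ 1.250.
A: 1.488 (Δ0.238)  B: 1.260 (Δ0.010)  C: 1.393 (Δ0.143)  D: 1.356 (Δ0.106)

B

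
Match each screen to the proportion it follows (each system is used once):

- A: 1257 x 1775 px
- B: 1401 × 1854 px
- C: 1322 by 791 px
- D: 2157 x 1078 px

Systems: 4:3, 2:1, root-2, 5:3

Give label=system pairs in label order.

Ratios: A ≈ 1.412; B ≈ 1.323; C ≈ 1.671; D ≈ 2.001.
Targets: 4:3 ≈ 1.333; 2:1 ≈ 2.000; root-2 ≈ 1.414; 5:3 ≈ 1.667.

A=root-2, B=4:3, C=5:3, D=2:1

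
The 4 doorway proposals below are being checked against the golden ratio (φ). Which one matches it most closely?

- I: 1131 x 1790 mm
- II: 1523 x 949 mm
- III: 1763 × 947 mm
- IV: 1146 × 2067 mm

II

Ratios (long/short): I ≈ 1.583; II ≈ 1.605; III ≈ 1.862; IV ≈ 1.804.
golden ratio ≈ 1.618; option II is nearest (Δ 0.013).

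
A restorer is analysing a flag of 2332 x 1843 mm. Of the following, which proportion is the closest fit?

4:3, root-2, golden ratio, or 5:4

2332/1843 ≈ 1.265. Nearest candidates are 5:4 (1.250, off by 0.015) and 4:3 (1.333, off by 0.068).

5:4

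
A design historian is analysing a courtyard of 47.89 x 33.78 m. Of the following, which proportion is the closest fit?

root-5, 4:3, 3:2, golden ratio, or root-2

47.89/33.78 ≈ 1.418. Nearest candidates are root-2 (1.414, off by 0.004) and 3:2 (1.500, off by 0.082).

root-2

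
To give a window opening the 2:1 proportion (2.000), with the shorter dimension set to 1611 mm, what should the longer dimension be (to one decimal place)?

3222.0 mm

2:1 = 2.00000.
Longer side = 1611 × 2.00000 ≈ 3222.000 → 3222.0 mm.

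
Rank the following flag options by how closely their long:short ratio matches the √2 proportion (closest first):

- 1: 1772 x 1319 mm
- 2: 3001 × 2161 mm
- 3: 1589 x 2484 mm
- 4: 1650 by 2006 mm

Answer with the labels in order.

2, 1, 3, 4

Ratios: 1 = 1772 / 1319 ≈ 1.343; 2 = 3001 / 2161 ≈ 1.389; 3 = 2484 / 1589 ≈ 1.563; 4 = 2006 / 1650 ≈ 1.216.
|Δ from 1.414|: 1 0.071; 2 0.025; 3 0.149; 4 0.198.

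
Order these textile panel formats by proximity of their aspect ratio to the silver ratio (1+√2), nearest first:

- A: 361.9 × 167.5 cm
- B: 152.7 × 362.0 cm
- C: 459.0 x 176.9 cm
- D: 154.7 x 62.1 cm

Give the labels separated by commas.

B, D, C, A

A: 361.9/167.5 ≈ 2.161 → |2.161 − 2.414| = 0.253
B: 362.0/152.7 ≈ 2.371 → |2.371 − 2.414| = 0.043
C: 459.0/176.9 ≈ 2.595 → |2.595 − 2.414| = 0.181
D: 154.7/62.1 ≈ 2.491 → |2.491 − 2.414| = 0.077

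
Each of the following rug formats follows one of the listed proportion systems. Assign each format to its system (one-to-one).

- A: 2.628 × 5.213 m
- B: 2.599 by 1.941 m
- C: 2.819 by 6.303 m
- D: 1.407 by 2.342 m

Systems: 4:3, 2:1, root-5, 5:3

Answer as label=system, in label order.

A=2:1, B=4:3, C=root-5, D=5:3

Ratios: A ≈ 1.984; B ≈ 1.339; C ≈ 2.236; D ≈ 1.665.
Targets: 4:3 ≈ 1.333; 2:1 ≈ 2.000; root-5 ≈ 2.236; 5:3 ≈ 1.667.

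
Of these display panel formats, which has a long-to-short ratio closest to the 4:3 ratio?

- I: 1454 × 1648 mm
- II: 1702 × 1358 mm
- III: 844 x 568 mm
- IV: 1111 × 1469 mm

IV

Target 4:3 ≈ 1.333.
I: 1.133 (Δ0.200)  II: 1.253 (Δ0.080)  III: 1.486 (Δ0.153)  IV: 1.322 (Δ0.011)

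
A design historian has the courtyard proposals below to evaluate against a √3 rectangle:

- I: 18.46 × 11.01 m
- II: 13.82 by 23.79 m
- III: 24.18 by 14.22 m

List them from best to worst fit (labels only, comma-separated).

Ratios: I = 18.46 / 11.01 ≈ 1.677; II = 23.79 / 13.82 ≈ 1.721; III = 24.18 / 14.22 ≈ 1.700.
|Δ from 1.732|: I 0.055; II 0.011; III 0.032.

II, III, I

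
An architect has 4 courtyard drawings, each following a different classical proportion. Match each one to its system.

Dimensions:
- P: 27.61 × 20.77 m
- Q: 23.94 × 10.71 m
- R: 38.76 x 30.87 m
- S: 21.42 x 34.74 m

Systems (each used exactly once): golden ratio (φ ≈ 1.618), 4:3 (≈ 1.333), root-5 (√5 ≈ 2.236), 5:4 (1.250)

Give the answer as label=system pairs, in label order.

P=4:3, Q=root-5, R=5:4, S=golden ratio

Ratios: P ≈ 1.329; Q ≈ 2.235; R ≈ 1.256; S ≈ 1.622.
Targets: golden ratio ≈ 1.618; 4:3 ≈ 1.333; root-5 ≈ 2.236; 5:4 ≈ 1.250.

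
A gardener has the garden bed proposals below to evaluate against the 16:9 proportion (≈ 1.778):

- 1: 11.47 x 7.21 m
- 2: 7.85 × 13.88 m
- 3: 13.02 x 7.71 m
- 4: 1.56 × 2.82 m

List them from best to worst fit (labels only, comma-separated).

1: 11.47/7.21 ≈ 1.591 → |1.591 − 1.778| = 0.187
2: 13.88/7.85 ≈ 1.768 → |1.768 − 1.778| = 0.010
3: 13.02/7.71 ≈ 1.689 → |1.689 − 1.778| = 0.089
4: 2.82/1.56 ≈ 1.808 → |1.808 − 1.778| = 0.030

2, 4, 3, 1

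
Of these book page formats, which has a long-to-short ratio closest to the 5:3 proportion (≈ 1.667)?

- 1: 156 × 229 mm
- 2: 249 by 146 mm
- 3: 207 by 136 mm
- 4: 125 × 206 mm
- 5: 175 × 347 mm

Target 5:3 ≈ 1.667.
1: 1.468 (Δ0.199)  2: 1.705 (Δ0.038)  3: 1.522 (Δ0.145)  4: 1.648 (Δ0.019)  5: 1.983 (Δ0.316)

4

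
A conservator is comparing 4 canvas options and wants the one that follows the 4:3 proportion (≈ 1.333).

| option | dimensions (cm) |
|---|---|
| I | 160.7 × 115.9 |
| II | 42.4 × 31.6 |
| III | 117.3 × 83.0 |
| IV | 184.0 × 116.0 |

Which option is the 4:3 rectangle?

II

Target 4:3 ≈ 1.333.
I: 1.387 (Δ0.054)  II: 1.342 (Δ0.009)  III: 1.413 (Δ0.080)  IV: 1.586 (Δ0.253)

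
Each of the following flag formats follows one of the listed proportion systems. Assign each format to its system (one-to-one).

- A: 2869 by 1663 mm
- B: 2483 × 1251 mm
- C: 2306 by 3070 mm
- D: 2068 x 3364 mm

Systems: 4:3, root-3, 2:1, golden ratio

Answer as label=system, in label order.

A=root-3, B=2:1, C=4:3, D=golden ratio

Ratios: A ≈ 1.725; B ≈ 1.985; C ≈ 1.331; D ≈ 1.627.
Targets: 4:3 ≈ 1.333; root-3 ≈ 1.732; 2:1 ≈ 2.000; golden ratio ≈ 1.618.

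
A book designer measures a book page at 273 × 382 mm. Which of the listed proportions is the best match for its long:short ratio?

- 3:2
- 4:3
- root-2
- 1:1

382/273 ≈ 1.399. Nearest candidates are root-2 (1.414, off by 0.015) and 4:3 (1.333, off by 0.066).

root-2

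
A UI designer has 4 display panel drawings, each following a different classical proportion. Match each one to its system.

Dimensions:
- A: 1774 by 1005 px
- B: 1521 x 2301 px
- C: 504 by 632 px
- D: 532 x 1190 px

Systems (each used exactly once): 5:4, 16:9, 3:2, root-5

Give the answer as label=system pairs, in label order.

A=16:9, B=3:2, C=5:4, D=root-5

A = 1774/1005 ≈ 1.765 → 16:9 (1.778)
B = 2301/1521 ≈ 1.513 → 3:2 (1.500)
C = 632/504 ≈ 1.254 → 5:4 (1.250)
D = 1190/532 ≈ 2.237 → root-5 (2.236)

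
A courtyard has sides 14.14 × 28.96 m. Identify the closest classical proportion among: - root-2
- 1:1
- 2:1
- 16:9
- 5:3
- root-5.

2:1

Ratio = 28.96 / 14.14 ≈ 2.048.
Distances: root-2 1.414 (Δ 0.634); 1:1 1.000 (Δ 1.048); 2:1 2.000 (Δ 0.048); 16:9 1.778 (Δ 0.270); 5:3 1.667 (Δ 0.381); root-5 2.236 (Δ 0.188).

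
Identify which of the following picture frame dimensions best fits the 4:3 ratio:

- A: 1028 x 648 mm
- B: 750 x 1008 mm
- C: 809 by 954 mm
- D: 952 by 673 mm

B

Ratios (long/short): A ≈ 1.586; B ≈ 1.344; C ≈ 1.179; D ≈ 1.415.
4:3 ≈ 1.333; option B is nearest (Δ 0.011).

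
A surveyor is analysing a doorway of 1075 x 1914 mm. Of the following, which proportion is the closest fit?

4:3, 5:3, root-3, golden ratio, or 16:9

1914/1075 ≈ 1.780. Nearest candidates are 16:9 (1.778, off by 0.002) and root-3 (1.732, off by 0.048).

16:9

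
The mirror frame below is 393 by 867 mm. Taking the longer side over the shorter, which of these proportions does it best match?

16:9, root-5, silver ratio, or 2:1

Ratio = 867 / 393 ≈ 2.206.
Distances: 16:9 1.778 (Δ 0.428); root-5 2.236 (Δ 0.030); silver ratio 2.414 (Δ 0.208); 2:1 2.000 (Δ 0.206).

root-5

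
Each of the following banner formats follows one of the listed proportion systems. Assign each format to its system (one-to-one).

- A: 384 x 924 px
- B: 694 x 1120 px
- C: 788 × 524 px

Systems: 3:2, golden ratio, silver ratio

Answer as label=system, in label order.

A=silver ratio, B=golden ratio, C=3:2

A = 924/384 ≈ 2.406 → silver ratio (2.414)
B = 1120/694 ≈ 1.614 → golden ratio (1.618)
C = 788/524 ≈ 1.504 → 3:2 (1.500)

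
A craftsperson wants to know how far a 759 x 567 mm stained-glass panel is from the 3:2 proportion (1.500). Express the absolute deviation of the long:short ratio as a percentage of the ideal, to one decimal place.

Ratio = 759 / 567 ≈ 1.3386.
Ideal 3:2 = 1.5000. |1.3386 − 1.5000| / 1.5000 ≈ 10.76% → 10.8%.

10.8%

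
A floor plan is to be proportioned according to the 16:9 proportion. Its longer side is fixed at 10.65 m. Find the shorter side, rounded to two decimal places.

16:9 ≈ 1.77778.
Shorter side = 10.65 ÷ 1.77778 ≈ 5.9906 → 5.99 m.

5.99 m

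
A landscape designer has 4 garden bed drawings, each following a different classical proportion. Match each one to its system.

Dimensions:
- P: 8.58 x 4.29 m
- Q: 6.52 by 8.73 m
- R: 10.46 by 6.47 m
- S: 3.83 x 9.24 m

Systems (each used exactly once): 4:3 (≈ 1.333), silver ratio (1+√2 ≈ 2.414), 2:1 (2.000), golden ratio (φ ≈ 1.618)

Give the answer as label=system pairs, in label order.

P = 8.58/4.29 ≈ 2.000 → 2:1 (2.000)
Q = 8.73/6.52 ≈ 1.339 → 4:3 (1.333)
R = 10.46/6.47 ≈ 1.617 → golden ratio (1.618)
S = 9.24/3.83 ≈ 2.413 → silver ratio (2.414)

P=2:1, Q=4:3, R=golden ratio, S=silver ratio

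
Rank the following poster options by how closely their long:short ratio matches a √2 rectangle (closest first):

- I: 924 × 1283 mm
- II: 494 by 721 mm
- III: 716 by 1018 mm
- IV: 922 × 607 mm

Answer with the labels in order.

I: 1283/924 ≈ 1.389 → |1.389 − 1.414| = 0.025
II: 721/494 ≈ 1.460 → |1.460 − 1.414| = 0.046
III: 1018/716 ≈ 1.422 → |1.422 − 1.414| = 0.008
IV: 922/607 ≈ 1.519 → |1.519 − 1.414| = 0.105

III, I, II, IV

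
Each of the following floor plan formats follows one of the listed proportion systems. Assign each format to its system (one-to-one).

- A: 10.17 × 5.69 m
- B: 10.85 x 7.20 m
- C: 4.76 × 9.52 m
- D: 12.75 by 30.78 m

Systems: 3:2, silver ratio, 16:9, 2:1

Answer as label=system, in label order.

A=16:9, B=3:2, C=2:1, D=silver ratio

Ratios: A ≈ 1.787; B ≈ 1.507; C ≈ 2.000; D ≈ 2.414.
Targets: 3:2 ≈ 1.500; silver ratio ≈ 2.414; 16:9 ≈ 1.778; 2:1 ≈ 2.000.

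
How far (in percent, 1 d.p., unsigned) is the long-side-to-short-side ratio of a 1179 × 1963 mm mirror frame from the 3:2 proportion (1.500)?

Ratio = 1963 / 1179 ≈ 1.6650.
Ideal 3:2 = 1.5000. |1.6650 − 1.5000| / 1.5000 ≈ 11.00% → 11.0%.

11.0%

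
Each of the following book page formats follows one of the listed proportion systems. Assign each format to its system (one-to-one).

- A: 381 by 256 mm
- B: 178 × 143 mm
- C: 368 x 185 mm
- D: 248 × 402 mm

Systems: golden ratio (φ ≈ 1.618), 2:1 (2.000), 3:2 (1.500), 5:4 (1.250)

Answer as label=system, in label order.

Ratios: A ≈ 1.488; B ≈ 1.245; C ≈ 1.989; D ≈ 1.621.
Targets: golden ratio ≈ 1.618; 2:1 ≈ 2.000; 3:2 ≈ 1.500; 5:4 ≈ 1.250.

A=3:2, B=5:4, C=2:1, D=golden ratio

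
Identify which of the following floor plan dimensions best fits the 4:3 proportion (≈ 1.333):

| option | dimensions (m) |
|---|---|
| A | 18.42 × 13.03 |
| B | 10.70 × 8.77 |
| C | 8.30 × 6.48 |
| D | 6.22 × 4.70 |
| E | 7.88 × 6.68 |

D

Target 4:3 ≈ 1.333.
A: 1.414 (Δ0.081)  B: 1.220 (Δ0.113)  C: 1.281 (Δ0.052)  D: 1.323 (Δ0.010)  E: 1.180 (Δ0.153)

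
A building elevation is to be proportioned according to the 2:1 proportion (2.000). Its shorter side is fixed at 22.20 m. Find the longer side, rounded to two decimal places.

44.40 m

2:1 = 2.00000.
Longer side = 22.20 × 2.00000 ≈ 44.4000 → 44.40 m.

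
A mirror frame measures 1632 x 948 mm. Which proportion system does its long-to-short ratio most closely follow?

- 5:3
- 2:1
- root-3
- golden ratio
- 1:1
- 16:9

root-3

1632/948 ≈ 1.722. Nearest candidates are root-3 (1.732, off by 0.010) and 5:3 (1.667, off by 0.055).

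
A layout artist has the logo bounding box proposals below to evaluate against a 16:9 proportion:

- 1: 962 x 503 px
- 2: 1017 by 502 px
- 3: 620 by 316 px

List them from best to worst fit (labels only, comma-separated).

1, 3, 2

1: 962/503 ≈ 1.913 → |1.913 − 1.778| = 0.135
2: 1017/502 ≈ 2.026 → |2.026 − 1.778| = 0.248
3: 620/316 ≈ 1.962 → |1.962 − 1.778| = 0.184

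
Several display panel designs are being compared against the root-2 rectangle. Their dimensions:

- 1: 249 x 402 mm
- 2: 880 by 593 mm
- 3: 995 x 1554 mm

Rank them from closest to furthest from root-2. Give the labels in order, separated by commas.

1: 402/249 ≈ 1.614 → |1.614 − 1.414| = 0.200
2: 880/593 ≈ 1.484 → |1.484 − 1.414| = 0.070
3: 1554/995 ≈ 1.562 → |1.562 − 1.414| = 0.148

2, 3, 1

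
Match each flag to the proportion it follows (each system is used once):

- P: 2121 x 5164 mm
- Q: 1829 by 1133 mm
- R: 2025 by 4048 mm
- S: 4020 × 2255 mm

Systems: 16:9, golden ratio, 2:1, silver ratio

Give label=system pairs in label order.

Ratios: P ≈ 2.435; Q ≈ 1.614; R ≈ 1.999; S ≈ 1.783.
Targets: 16:9 ≈ 1.778; golden ratio ≈ 1.618; 2:1 ≈ 2.000; silver ratio ≈ 2.414.

P=silver ratio, Q=golden ratio, R=2:1, S=16:9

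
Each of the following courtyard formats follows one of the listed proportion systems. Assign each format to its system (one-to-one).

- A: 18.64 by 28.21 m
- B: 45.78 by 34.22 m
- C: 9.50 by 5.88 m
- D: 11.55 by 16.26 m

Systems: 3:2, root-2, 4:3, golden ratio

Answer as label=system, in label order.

A=3:2, B=4:3, C=golden ratio, D=root-2

A = 28.21/18.64 ≈ 1.513 → 3:2 (1.500)
B = 45.78/34.22 ≈ 1.338 → 4:3 (1.333)
C = 9.50/5.88 ≈ 1.616 → golden ratio (1.618)
D = 16.26/11.55 ≈ 1.408 → root-2 (1.414)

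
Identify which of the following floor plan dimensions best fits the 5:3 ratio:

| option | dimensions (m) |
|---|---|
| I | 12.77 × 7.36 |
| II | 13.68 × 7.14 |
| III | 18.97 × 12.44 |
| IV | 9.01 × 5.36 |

Ratios (long/short): I ≈ 1.735; II ≈ 1.916; III ≈ 1.525; IV ≈ 1.681.
5:3 ≈ 1.667; option IV is nearest (Δ 0.014).

IV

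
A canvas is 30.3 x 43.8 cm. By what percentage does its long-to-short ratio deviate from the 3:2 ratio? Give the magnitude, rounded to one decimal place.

3.6%

Ratio = 43.8 / 30.3 ≈ 1.4455.
Ideal 3:2 = 1.5000. |1.4455 − 1.5000| / 1.5000 ≈ 3.63% → 3.6%.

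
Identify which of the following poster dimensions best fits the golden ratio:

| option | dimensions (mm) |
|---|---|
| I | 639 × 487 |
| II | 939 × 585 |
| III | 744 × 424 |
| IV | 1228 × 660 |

Ratios (long/short): I ≈ 1.312; II ≈ 1.605; III ≈ 1.755; IV ≈ 1.861.
golden ratio ≈ 1.618; option II is nearest (Δ 0.013).

II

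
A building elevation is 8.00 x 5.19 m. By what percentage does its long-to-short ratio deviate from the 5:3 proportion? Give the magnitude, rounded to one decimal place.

7.5%

Ratio = 8.00 / 5.19 ≈ 1.5414.
Ideal 5:3 ≈ 1.6667. |1.5414 − 1.6667| / 1.6667 ≈ 7.52% → 7.5%.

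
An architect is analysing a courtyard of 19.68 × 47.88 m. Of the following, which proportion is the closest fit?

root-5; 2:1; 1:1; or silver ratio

Ratio = 47.88 / 19.68 ≈ 2.433.
Distances: root-5 2.236 (Δ 0.197); 2:1 2.000 (Δ 0.433); 1:1 1.000 (Δ 1.433); silver ratio 2.414 (Δ 0.019).

silver ratio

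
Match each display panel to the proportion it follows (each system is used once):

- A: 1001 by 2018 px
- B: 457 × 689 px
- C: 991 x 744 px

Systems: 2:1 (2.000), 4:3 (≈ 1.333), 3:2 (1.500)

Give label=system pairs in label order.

A=2:1, B=3:2, C=4:3

A = 2018/1001 ≈ 2.016 → 2:1 (2.000)
B = 689/457 ≈ 1.508 → 3:2 (1.500)
C = 991/744 ≈ 1.332 → 4:3 (1.333)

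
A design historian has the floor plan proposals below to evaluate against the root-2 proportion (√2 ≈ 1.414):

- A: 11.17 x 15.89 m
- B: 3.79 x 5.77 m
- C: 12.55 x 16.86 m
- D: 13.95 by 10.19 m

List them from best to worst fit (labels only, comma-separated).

A, D, C, B

Ratios: A = 15.89 / 11.17 ≈ 1.423; B = 5.77 / 3.79 ≈ 1.522; C = 16.86 / 12.55 ≈ 1.343; D = 13.95 / 10.19 ≈ 1.369.
|Δ from 1.414|: A 0.009; B 0.108; C 0.071; D 0.045.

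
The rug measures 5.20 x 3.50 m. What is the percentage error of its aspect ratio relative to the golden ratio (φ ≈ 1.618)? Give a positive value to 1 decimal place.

Ratio = 5.20 / 3.50 ≈ 1.4857.
Ideal golden ratio ≈ 1.6180. |1.4857 − 1.6180| / 1.6180 ≈ 8.18% → 8.2%.

8.2%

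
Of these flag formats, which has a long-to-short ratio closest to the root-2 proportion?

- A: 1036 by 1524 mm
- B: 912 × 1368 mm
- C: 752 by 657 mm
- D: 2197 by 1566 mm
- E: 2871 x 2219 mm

Ratios (long/short): A ≈ 1.471; B ≈ 1.500; C ≈ 1.145; D ≈ 1.403; E ≈ 1.294.
root-2 ≈ 1.414; option D is nearest (Δ 0.011).

D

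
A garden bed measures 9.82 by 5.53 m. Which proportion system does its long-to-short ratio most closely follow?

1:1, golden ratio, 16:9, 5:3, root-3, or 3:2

Ratio = 9.82 / 5.53 ≈ 1.776.
Distances: 1:1 1.000 (Δ 0.776); golden ratio 1.618 (Δ 0.158); 16:9 1.778 (Δ 0.002); 5:3 1.667 (Δ 0.109); root-3 1.732 (Δ 0.044); 3:2 1.500 (Δ 0.276).

16:9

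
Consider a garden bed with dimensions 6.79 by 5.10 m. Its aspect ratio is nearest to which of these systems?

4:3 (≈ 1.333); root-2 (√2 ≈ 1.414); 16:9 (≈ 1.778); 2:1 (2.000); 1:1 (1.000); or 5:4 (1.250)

6.79/5.10 ≈ 1.331. Nearest candidates are 4:3 (1.333, off by 0.002) and 5:4 (1.250, off by 0.081).

4:3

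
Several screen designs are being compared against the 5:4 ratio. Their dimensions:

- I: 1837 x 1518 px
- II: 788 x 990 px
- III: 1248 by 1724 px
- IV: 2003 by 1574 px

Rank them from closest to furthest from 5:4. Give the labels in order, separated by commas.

II, IV, I, III

I: 1837/1518 ≈ 1.210 → |1.210 − 1.250| = 0.040
II: 990/788 ≈ 1.256 → |1.256 − 1.250| = 0.006
III: 1724/1248 ≈ 1.381 → |1.381 − 1.250| = 0.131
IV: 2003/1574 ≈ 1.273 → |1.273 − 1.250| = 0.023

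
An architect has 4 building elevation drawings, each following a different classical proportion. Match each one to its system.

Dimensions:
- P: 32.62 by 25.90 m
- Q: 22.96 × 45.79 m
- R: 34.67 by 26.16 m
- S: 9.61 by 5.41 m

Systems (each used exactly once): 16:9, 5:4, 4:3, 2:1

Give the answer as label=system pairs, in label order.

Ratios: P ≈ 1.259; Q ≈ 1.994; R ≈ 1.325; S ≈ 1.776.
Targets: 16:9 ≈ 1.778; 5:4 ≈ 1.250; 4:3 ≈ 1.333; 2:1 ≈ 2.000.

P=5:4, Q=2:1, R=4:3, S=16:9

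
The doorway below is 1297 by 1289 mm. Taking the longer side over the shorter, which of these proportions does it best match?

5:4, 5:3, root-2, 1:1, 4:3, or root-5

1297/1289 ≈ 1.006. Nearest candidates are 1:1 (1.000, off by 0.006) and 5:4 (1.250, off by 0.244).

1:1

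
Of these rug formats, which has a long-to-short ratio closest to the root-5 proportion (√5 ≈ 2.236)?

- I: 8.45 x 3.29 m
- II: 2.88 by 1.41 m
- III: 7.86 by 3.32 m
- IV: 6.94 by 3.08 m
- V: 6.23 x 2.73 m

IV

Target root-5 ≈ 2.236.
I: 2.568 (Δ0.332)  II: 2.043 (Δ0.193)  III: 2.367 (Δ0.131)  IV: 2.253 (Δ0.017)  V: 2.282 (Δ0.046)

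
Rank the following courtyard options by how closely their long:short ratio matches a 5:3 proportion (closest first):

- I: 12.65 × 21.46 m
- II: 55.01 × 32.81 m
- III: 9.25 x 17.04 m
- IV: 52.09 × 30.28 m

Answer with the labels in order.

I: 21.46/12.65 ≈ 1.696 → |1.696 − 1.667| = 0.029
II: 55.01/32.81 ≈ 1.677 → |1.677 − 1.667| = 0.010
III: 17.04/9.25 ≈ 1.842 → |1.842 − 1.667| = 0.175
IV: 52.09/30.28 ≈ 1.720 → |1.720 − 1.667| = 0.053

II, I, IV, III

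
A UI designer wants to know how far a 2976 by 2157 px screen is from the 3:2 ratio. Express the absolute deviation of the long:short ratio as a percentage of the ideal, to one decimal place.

8.0%

Ratio = 2976 / 2157 ≈ 1.3797.
Ideal 3:2 = 1.5000. |1.3797 − 1.5000| / 1.5000 ≈ 8.02% → 8.0%.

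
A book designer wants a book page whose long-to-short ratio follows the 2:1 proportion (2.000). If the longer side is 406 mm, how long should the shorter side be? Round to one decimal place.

2:1 = 2.00000.
Shorter side = 406 ÷ 2.00000 ≈ 203.000 → 203.0 mm.

203.0 mm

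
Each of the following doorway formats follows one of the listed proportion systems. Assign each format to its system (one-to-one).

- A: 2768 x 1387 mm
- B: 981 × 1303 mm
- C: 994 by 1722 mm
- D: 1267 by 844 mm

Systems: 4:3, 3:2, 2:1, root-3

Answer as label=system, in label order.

A = 2768/1387 ≈ 1.996 → 2:1 (2.000)
B = 1303/981 ≈ 1.328 → 4:3 (1.333)
C = 1722/994 ≈ 1.732 → root-3 (1.732)
D = 1267/844 ≈ 1.501 → 3:2 (1.500)

A=2:1, B=4:3, C=root-3, D=3:2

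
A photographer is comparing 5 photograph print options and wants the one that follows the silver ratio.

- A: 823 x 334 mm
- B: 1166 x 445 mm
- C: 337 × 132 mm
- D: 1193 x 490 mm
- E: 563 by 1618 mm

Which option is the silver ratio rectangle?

D

Target silver ratio ≈ 2.414.
A: 2.464 (Δ0.050)  B: 2.620 (Δ0.206)  C: 2.553 (Δ0.139)  D: 2.435 (Δ0.021)  E: 2.874 (Δ0.460)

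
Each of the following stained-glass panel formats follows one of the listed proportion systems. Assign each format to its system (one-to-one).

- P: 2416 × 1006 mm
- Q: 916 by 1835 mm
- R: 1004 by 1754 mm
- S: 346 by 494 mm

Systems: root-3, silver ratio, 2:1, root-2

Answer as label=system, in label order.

P=silver ratio, Q=2:1, R=root-3, S=root-2

P = 2416/1006 ≈ 2.402 → silver ratio (2.414)
Q = 1835/916 ≈ 2.003 → 2:1 (2.000)
R = 1754/1004 ≈ 1.747 → root-3 (1.732)
S = 494/346 ≈ 1.428 → root-2 (1.414)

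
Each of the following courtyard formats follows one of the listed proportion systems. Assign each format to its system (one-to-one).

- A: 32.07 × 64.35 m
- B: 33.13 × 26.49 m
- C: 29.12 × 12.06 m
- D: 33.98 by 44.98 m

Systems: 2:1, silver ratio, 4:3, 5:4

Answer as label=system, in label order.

A=2:1, B=5:4, C=silver ratio, D=4:3

Ratios: A ≈ 2.007; B ≈ 1.251; C ≈ 2.415; D ≈ 1.324.
Targets: 2:1 ≈ 2.000; silver ratio ≈ 2.414; 4:3 ≈ 1.333; 5:4 ≈ 1.250.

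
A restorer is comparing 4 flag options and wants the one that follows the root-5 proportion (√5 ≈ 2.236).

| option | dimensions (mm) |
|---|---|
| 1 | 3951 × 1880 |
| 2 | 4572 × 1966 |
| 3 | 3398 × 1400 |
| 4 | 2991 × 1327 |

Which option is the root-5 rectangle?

Target root-5 ≈ 2.236.
1: 2.102 (Δ0.134)  2: 2.326 (Δ0.090)  3: 2.427 (Δ0.191)  4: 2.254 (Δ0.018)

4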